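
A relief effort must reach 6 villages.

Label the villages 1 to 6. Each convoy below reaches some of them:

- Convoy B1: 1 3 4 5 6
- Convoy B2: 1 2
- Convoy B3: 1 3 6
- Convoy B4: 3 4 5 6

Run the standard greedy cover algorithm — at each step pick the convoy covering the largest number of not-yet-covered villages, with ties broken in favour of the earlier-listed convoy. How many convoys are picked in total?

Greedy: pick B1 (covers 5 new) → pick B2 (covers 1 new). Total picks: 2.

2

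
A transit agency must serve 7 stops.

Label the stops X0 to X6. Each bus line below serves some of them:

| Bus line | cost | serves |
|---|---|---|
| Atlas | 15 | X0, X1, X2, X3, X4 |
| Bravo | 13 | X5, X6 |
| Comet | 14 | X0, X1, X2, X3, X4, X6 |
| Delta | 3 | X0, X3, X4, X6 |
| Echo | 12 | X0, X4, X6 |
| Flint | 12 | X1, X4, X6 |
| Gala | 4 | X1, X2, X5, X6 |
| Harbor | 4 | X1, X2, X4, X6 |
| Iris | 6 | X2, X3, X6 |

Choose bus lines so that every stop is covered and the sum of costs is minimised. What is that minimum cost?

Delta, Gala together cover every stop (Delta ∪ Gala = {X0, X1, X2, X3, X4, X5, X6}); total cost 3 + 4 = 7.
No covering selection has total cost below 7.

7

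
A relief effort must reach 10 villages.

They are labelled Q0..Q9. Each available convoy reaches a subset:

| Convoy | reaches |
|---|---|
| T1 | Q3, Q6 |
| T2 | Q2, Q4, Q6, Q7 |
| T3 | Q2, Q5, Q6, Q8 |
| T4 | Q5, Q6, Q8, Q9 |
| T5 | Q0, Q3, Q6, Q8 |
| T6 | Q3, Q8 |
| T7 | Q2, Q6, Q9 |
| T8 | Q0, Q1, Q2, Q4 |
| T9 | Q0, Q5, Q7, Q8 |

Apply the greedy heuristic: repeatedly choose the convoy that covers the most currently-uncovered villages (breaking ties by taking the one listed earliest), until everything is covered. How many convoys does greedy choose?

4

Greedy: pick T2 (covers 4 new) → pick T4 (covers 3 new) → pick T5 (covers 2 new) → pick T8 (covers 1 new). Total picks: 4.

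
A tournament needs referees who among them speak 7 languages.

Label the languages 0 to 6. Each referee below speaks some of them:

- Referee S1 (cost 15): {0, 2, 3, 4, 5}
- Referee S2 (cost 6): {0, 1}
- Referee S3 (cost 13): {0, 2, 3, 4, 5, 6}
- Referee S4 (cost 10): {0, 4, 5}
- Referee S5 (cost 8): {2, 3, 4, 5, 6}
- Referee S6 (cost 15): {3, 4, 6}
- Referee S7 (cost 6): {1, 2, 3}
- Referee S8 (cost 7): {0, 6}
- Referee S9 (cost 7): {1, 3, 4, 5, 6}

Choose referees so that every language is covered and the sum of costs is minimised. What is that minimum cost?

14

S2, S5 together cover every language (S2 ∪ S5 = {0, 1, 2, 3, 4, 5, 6}); total cost 6 + 8 = 14.
The greedy pick S9, S2, S7 costs 19; no covering selection beats 14.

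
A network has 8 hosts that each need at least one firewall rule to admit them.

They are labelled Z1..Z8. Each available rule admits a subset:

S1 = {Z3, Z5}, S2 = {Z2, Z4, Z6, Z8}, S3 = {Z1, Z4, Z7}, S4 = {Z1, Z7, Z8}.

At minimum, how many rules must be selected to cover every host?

S1 and S2 and S3 together: S1 ∪ S2 ∪ S3 = {Z1, Z2, Z3, Z4, Z5, Z6, Z7, Z8} — every host is covered.
Only S2 contains Z2, so S2 is forced; the remaining 4 hosts need at least 2 more rules (each remaining rule adds at most 2) — so at least 3 rules are needed, and 3 is optimal.

3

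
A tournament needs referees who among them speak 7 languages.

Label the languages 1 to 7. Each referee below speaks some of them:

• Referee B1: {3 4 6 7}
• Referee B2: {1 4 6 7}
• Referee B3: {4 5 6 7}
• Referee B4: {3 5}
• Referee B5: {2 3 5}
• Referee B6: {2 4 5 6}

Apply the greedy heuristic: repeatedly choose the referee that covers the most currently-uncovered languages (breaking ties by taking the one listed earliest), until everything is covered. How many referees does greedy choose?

3

Greedy: pick B1 (covers 4 new) → pick B5 (covers 2 new) → pick B2 (covers 1 new). Total picks: 3.
(The true minimum cover uses only 2 referees, so greedy is not optimal here.)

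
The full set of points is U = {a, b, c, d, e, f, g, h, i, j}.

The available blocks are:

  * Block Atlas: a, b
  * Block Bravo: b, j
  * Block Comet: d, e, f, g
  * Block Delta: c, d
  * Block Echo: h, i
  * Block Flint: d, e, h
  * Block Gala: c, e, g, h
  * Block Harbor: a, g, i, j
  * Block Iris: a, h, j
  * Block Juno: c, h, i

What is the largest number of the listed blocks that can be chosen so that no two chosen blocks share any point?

3

Bravo, Delta, Echo are pairwise disjoint (Bravo={b,j}; Delta={c,d}; Echo={h,i}).
Every remaining block overlaps one of these, and no 4 of the listed blocks are pairwise disjoint, so 3 is the maximum.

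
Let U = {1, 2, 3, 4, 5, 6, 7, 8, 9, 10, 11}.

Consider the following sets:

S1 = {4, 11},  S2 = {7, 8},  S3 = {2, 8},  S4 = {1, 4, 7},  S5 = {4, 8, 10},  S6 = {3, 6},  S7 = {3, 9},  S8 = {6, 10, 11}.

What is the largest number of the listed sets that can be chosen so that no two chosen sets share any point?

S3, S4, S7, S8 are pairwise disjoint (S3={2,8}; S4={1,4,7}; S7={3,9}; S8={6,10,11}).
Every remaining set overlaps one of these, and no 5 of the listed sets are pairwise disjoint, so 4 is the maximum.

4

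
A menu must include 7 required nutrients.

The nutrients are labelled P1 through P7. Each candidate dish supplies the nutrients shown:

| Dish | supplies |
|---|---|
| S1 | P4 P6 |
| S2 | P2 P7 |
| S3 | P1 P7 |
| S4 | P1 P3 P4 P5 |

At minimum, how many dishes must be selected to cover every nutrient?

S1 and S2 and S4 together: S1 ∪ S2 ∪ S4 = {P1, P2, P3, P4, P5, P6, P7} — every nutrient is covered.
Only S2 contains P2, so S2 is forced; the remaining 5 nutrients need at least 2 more dishes (each remaining dish adds at most 4) — so at least 3 dishes are needed, and 3 is optimal.

3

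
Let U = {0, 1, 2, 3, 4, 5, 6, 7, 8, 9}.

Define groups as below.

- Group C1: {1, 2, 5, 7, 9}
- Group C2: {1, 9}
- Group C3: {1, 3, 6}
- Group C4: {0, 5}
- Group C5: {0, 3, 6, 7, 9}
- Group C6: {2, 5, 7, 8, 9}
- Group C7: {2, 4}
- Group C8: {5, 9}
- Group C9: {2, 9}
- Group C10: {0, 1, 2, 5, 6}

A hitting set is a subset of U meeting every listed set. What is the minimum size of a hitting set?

Take H = {1, 2, 5, 6}. Each listed group contains at least one of these, so H is a hitting set of size 4.
No choice of 3 points meets every group, so 4 is the minimum.

4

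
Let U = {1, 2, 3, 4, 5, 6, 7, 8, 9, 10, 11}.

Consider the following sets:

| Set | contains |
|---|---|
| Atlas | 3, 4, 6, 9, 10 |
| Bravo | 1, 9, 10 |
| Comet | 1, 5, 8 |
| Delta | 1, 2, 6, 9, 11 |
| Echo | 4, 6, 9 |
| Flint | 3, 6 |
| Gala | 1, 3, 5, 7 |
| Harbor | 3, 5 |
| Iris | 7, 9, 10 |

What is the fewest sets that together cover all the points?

Atlas and Comet and Delta and Gala together: Atlas ∪ Comet ∪ Delta ∪ Gala = {1, 2, 3, 4, 5, 6, 7, 8, 9, 10, 11} — every point is covered.
No 3 of the 9 sets cover everything (all 84 combinations miss at least one point), so 4 is optimal.

4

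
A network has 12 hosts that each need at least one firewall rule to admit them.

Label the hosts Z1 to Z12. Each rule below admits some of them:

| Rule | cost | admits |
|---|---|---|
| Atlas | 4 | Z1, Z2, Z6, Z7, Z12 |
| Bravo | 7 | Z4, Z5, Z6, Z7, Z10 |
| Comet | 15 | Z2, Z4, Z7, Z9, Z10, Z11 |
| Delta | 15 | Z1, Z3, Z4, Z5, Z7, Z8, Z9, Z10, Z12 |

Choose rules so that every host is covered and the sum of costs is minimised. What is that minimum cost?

34

Atlas, Comet, Delta together cover every host (Atlas ∪ Comet ∪ Delta = {Z1, Z2, Z3, Z4, Z5, Z6, Z7, Z8, Z9, Z10, Z11, Z12}); total cost 4 + 15 + 15 = 34.
The greedy pick Atlas, Bravo, Delta, Comet costs 41; no covering selection beats 34.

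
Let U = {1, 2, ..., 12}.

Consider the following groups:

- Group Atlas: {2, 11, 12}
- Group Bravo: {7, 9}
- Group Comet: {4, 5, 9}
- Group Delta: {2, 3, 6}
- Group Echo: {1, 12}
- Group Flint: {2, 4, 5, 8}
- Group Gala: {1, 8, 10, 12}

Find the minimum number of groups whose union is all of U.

5

Atlas, Bravo, Delta, Flint, and Gala cover everything between them: the union {1, 2, 3, 4, 5, 6, 7, 8, 9, 10, 11, 12} is all of U.
No 4 of the 7 groups cover everything (all 35 combinations miss at least one point), so 5 is optimal.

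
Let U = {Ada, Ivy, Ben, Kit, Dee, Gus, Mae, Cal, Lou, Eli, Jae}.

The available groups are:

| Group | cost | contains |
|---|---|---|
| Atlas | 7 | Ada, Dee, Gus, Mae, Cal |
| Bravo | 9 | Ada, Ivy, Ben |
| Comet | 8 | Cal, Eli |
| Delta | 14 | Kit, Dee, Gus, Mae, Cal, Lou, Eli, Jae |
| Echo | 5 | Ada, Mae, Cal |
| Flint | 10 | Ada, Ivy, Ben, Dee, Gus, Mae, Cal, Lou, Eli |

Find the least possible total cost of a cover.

Bravo, Delta together cover every item (Bravo ∪ Delta = {Ada, Ivy, Ben, Kit, Dee, Gus, Mae, Cal, Lou, Eli, Jae}); total cost 9 + 14 = 23.
The greedy pick Flint, Delta costs 24; no covering selection beats 23.

23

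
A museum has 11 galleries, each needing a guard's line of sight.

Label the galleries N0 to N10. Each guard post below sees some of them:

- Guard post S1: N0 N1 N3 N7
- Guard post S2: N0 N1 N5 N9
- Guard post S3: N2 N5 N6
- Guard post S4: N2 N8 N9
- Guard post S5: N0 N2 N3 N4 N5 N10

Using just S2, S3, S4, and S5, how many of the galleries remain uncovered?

1

Union of S2, S3, S4, S5 = {N0, N1, N2, N3, N4, N5, N6, N8, N9, N10}.
Not covered: N7 — 1 gallery.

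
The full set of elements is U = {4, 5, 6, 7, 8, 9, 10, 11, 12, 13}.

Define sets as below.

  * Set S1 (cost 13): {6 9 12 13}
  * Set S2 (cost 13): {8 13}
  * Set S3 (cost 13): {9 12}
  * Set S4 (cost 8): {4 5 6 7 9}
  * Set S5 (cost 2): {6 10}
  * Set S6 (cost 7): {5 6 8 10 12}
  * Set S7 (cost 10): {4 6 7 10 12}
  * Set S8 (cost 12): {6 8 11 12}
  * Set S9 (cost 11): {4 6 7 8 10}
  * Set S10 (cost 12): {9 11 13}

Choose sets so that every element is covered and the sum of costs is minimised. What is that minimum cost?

27

S4, S6, S10 together cover every element (S4 ∪ S6 ∪ S10 = {4, 5, 6, 7, 8, 9, 10, 11, 12, 13}); total cost 8 + 7 + 12 = 27.
The greedy pick S5, S4, S6, S10 costs 29; no covering selection beats 27.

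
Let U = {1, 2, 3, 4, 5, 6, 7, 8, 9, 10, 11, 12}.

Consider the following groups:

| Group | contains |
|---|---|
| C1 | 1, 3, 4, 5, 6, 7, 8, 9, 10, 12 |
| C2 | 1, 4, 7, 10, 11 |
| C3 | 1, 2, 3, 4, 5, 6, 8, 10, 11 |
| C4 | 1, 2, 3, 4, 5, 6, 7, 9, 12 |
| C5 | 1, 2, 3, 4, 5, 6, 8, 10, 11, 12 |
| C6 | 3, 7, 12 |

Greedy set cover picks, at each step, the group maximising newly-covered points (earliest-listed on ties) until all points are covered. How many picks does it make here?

Greedy: pick C1 (covers 10 new) → pick C3 (covers 2 new). Total picks: 2.

2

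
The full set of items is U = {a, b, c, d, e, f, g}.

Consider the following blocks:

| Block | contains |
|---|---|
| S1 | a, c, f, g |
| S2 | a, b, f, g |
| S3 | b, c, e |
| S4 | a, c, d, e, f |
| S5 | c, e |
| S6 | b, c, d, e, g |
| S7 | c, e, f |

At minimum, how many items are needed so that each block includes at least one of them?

H = {a, c} meets every block (each contains at least one member of H), and |H| = 2.
The blocks S2, S5 are pairwise disjoint, so any hitting set needs a separate item for each — at least 2. Hence 2 is optimal.

2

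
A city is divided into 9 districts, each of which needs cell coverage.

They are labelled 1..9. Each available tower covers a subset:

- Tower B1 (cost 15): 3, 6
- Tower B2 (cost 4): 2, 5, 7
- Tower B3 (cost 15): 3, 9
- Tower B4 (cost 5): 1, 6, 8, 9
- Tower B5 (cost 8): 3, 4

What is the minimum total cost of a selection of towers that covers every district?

17

B2, B4, B5 together cover every district (B2 ∪ B4 ∪ B5 = {1, 2, 3, 4, 5, 6, 7, 8, 9}); total cost 4 + 5 + 8 = 17.
No covering selection has total cost below 17.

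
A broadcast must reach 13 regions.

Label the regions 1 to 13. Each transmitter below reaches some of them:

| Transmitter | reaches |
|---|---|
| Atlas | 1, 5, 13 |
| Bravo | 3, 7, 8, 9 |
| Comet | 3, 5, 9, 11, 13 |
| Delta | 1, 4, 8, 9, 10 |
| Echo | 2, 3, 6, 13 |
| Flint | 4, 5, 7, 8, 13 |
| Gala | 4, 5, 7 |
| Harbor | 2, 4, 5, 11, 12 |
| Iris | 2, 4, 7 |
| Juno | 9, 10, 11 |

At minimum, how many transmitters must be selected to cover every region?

Delta and Echo and Gala and Harbor together: Delta ∪ Echo ∪ Gala ∪ Harbor = {1, 2, 3, 4, 5, 6, 7, 8, 9, 10, 11, 12, 13} — every region is covered.
No 3 of the 10 transmitters cover everything (all 120 combinations miss at least one region), so 4 is optimal.

4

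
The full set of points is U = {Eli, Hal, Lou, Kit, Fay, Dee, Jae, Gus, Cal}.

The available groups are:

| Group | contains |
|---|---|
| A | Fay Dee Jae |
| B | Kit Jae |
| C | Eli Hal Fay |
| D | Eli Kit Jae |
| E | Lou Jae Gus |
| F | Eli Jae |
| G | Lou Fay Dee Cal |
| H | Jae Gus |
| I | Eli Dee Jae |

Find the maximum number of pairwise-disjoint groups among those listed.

2

C, H are pairwise disjoint (C={Eli,Hal,Fay}; H={Jae,Gus}).
Every remaining group overlaps one of these, and no 3 of the listed groups are pairwise disjoint, so 2 is the maximum.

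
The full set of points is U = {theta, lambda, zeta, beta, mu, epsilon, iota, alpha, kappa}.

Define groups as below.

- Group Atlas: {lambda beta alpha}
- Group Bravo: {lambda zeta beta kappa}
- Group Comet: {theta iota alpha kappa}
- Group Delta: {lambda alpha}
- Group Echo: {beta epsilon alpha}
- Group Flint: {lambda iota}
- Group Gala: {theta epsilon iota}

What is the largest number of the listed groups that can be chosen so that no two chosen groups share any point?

Delta, Gala are pairwise disjoint (Delta={lambda,alpha}; Gala={theta,epsilon,iota}).
Every remaining group overlaps one of these, and no 3 of the listed groups are pairwise disjoint, so 2 is the maximum.

2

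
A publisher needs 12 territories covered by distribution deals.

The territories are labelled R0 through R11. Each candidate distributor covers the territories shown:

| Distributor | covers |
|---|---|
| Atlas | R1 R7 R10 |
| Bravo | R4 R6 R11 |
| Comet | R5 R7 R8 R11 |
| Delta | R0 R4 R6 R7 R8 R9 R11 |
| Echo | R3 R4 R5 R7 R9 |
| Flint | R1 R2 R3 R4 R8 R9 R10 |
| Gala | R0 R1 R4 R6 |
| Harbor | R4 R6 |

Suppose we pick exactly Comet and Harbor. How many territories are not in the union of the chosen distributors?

Union of Comet, Harbor = {R4, R5, R6, R7, R8, R11}.
Not covered: R0, R1, R2, R3, R9, R10 — 6 territories.

6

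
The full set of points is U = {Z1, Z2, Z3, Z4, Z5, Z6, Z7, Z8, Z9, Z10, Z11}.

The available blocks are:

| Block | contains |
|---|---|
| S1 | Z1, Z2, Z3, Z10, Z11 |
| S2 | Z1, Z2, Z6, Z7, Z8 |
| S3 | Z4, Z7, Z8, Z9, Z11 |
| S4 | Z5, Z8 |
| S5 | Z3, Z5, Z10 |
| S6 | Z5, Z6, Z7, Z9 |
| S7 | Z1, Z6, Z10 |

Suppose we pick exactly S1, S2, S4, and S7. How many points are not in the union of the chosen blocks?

2

Union of S1, S2, S4, S7 = {Z1, Z2, Z3, Z5, Z6, Z7, Z8, Z10, Z11}.
Not covered: Z4, Z9 — 2 points.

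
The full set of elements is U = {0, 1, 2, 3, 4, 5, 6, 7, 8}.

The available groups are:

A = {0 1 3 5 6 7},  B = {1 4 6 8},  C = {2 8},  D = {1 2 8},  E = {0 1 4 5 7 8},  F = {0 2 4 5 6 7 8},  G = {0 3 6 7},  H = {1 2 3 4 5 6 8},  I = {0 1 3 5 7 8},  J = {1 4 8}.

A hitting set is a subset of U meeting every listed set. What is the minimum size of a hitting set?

T = {7, 8} meets every group (each contains at least one member of T), and |T| = 2.
The groups G, J are pairwise disjoint, so any hitting set needs a separate element for each — at least 2. Hence 2 is optimal.

2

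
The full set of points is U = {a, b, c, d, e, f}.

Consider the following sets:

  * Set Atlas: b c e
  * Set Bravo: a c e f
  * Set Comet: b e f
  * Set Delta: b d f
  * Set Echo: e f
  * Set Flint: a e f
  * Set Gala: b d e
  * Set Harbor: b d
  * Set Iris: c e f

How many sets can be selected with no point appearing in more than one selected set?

2

Echo, Harbor are pairwise disjoint (Echo={e,f}; Harbor={b,d}).
Every remaining set overlaps one of these, and no 3 of the listed sets are pairwise disjoint, so 2 is the maximum.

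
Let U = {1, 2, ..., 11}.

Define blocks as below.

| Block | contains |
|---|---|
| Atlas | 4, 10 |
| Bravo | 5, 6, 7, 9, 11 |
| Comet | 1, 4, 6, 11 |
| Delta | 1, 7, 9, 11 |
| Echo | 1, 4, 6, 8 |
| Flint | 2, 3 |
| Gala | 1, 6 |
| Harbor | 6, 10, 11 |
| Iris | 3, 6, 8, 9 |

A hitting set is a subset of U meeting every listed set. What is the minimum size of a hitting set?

4

H = {3, 6, 9, 10} meets every block (each contains at least one member of H), and |H| = 4.
No choice of 3 points meets every block, so 4 is the minimum.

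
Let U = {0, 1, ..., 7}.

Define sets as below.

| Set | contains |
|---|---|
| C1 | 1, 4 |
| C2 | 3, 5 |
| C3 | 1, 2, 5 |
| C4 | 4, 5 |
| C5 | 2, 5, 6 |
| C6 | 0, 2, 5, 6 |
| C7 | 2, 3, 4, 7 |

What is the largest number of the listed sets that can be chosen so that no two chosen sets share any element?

2

C1, C2 are pairwise disjoint (C1={1,4}; C2={3,5}).
Every remaining set overlaps one of these, and no 3 of the listed sets are pairwise disjoint, so 2 is the maximum.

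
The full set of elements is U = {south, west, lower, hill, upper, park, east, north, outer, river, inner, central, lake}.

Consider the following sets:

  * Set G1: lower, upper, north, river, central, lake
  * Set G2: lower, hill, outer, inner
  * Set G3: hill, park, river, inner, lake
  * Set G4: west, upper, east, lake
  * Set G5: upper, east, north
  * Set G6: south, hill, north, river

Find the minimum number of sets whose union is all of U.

G1 and G2 and G3 and G4 and G6 together: G1 ∪ G2 ∪ G3 ∪ G4 ∪ G6 = {south, west, lower, hill, upper, park, east, north, outer, river, inner, central, lake} — every element is covered.
No 4 of the 6 sets cover everything (all 15 combinations miss at least one element), so 5 is optimal.

5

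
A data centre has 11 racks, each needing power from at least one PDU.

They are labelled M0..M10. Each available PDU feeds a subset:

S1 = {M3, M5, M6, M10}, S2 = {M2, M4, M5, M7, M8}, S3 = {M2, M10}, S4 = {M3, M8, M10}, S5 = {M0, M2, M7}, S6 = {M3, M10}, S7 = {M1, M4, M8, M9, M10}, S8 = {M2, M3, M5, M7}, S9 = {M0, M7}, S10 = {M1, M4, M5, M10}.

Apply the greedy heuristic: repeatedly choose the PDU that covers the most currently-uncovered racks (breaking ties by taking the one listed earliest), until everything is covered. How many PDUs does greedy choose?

4

Greedy: pick S2 (covers 5 new) → pick S1 (covers 3 new) → pick S7 (covers 2 new) → pick S5 (covers 1 new). Total picks: 4.
(The true minimum cover uses only 3 PDUs, so greedy is not optimal here.)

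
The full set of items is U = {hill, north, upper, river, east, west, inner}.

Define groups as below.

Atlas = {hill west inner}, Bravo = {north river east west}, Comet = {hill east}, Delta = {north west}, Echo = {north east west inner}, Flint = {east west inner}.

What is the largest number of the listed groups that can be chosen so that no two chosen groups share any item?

2

Comet, Delta are pairwise disjoint (Comet={hill,east}; Delta={north,west}).
Every remaining group overlaps one of these, and no 3 of the listed groups are pairwise disjoint, so 2 is the maximum.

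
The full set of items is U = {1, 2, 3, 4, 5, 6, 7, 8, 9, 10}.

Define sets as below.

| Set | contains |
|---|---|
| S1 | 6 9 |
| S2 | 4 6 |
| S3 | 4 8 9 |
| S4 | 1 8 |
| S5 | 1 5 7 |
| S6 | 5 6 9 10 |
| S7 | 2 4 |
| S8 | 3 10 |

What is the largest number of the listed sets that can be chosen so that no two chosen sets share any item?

S1, S4, S7, S8 are pairwise disjoint (S1={6,9}; S4={1,8}; S7={2,4}; S8={3,10}).
Every remaining set overlaps one of these, and no 5 of the listed sets are pairwise disjoint, so 4 is the maximum.

4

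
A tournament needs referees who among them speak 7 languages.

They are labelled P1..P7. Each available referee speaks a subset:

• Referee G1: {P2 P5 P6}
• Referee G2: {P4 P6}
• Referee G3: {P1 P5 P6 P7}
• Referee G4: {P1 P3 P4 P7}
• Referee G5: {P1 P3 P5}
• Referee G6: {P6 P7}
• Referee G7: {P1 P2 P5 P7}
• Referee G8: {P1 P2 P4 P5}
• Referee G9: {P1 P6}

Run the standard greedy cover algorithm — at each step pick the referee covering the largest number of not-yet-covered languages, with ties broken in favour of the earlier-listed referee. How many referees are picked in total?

3

Greedy: pick G3 (covers 4 new) → pick G4 (covers 2 new) → pick G1 (covers 1 new). Total picks: 3.
(The true minimum cover uses only 2 referees, so greedy is not optimal here.)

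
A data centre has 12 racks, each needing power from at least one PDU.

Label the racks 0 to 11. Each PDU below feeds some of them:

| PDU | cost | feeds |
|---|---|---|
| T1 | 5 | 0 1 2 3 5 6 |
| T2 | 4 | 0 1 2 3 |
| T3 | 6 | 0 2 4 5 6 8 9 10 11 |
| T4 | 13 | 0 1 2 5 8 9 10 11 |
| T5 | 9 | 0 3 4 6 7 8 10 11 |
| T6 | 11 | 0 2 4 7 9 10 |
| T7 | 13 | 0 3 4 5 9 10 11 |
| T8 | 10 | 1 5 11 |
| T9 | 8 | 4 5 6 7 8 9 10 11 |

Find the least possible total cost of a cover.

T2, T9 together cover every rack (T2 ∪ T9 = {0, 1, 2, 3, 4, 5, 6, 7, 8, 9, 10, 11}); total cost 4 + 8 = 12.
The greedy pick T3, T2, T9 costs 18; no covering selection beats 12.

12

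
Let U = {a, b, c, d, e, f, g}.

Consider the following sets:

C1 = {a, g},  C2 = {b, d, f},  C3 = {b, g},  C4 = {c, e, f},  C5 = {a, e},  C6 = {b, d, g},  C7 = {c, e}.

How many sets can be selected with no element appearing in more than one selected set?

3

C1, C2, C7 are pairwise disjoint (C1={a,g}; C2={b,d,f}; C7={c,e}).
Every remaining set overlaps one of these, and no 4 of the listed sets are pairwise disjoint, so 3 is the maximum.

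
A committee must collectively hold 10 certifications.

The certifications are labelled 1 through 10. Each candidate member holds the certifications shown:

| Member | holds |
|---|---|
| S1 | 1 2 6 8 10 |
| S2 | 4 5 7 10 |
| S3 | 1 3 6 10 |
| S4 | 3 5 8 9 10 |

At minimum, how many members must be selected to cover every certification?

S1 and S2 and S4 together: S1 ∪ S2 ∪ S4 = {1, 2, 3, 4, 5, 6, 7, 8, 9, 10} — every certification is covered.
Only S1 contains 2, so S1 is forced; the remaining 5 certifications need at least 2 more members (each remaining member adds at most 3) — so at least 3 members are needed, and 3 is optimal.

3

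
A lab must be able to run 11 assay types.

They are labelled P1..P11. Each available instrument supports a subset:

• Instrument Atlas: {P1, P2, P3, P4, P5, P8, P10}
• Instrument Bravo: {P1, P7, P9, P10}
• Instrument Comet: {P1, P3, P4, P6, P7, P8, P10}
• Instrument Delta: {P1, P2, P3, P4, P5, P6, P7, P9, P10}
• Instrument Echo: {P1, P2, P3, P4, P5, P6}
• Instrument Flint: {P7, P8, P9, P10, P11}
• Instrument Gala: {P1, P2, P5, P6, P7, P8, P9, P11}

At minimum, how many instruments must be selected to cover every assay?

Take {Echo, Flint}. Their union is {P1, P2, P3, P4, P5, P6, P7, P8, P9, P10, P11}, which is all 11 assays.
No single instrument has all 11 assays (the largest, Delta, has 9), so 2 is optimal.

2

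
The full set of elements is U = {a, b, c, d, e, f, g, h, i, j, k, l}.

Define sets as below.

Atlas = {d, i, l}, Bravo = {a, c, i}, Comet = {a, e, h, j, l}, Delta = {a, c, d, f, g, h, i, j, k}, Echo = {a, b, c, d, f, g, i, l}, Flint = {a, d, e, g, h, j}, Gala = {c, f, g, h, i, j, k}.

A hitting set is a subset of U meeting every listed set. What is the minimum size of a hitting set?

T = {a, i} meets every set (each contains at least one member of T), and |T| = 2.
No single element lies in every set, so at least 2 are needed and 2 is optimal.

2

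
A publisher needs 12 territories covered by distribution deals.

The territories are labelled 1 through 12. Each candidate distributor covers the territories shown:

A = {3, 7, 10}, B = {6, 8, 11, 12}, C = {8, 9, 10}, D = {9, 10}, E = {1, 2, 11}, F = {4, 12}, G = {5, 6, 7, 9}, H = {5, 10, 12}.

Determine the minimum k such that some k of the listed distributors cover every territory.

A and B and E and F and G together: A ∪ B ∪ E ∪ F ∪ G = {1, 2, 3, 4, 5, 6, 7, 8, 9, 10, 11, 12} — every territory is covered.
No 4 of the 8 distributors cover everything (all 70 combinations miss at least one territory), so 5 is optimal.

5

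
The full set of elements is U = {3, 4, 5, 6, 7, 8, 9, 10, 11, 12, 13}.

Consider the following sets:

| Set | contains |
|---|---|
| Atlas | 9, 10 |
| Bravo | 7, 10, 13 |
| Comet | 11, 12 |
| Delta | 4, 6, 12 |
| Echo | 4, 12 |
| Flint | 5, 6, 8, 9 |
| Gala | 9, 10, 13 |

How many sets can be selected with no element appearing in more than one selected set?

3

Bravo, Comet, Flint are pairwise disjoint (Bravo={7,10,13}; Comet={11,12}; Flint={5,6,8,9}).
Every remaining set overlaps one of these, and no 4 of the listed sets are pairwise disjoint, so 3 is the maximum.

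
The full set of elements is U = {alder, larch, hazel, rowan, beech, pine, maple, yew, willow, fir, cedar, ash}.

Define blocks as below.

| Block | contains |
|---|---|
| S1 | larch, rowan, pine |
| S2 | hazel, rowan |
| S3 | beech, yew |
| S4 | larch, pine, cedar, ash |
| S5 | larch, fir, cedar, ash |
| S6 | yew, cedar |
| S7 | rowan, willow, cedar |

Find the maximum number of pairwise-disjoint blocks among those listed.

S2, S3, S5 are pairwise disjoint (S2={hazel,rowan}; S3={beech,yew}; S5={larch,fir,cedar,ash}).
Every remaining block overlaps one of these, and no 4 of the listed blocks are pairwise disjoint, so 3 is the maximum.

3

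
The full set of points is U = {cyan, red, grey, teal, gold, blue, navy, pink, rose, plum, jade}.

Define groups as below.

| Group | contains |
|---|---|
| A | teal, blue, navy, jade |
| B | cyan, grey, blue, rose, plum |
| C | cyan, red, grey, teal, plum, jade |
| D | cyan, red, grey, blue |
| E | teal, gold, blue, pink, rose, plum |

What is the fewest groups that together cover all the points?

A and D and E together: A ∪ D ∪ E = {cyan, red, grey, teal, gold, blue, navy, pink, rose, plum, jade} — every point is covered.
Only E contains gold, so E is forced; the remaining 5 points need at least 2 more groups (each remaining group adds at most 4) — so at least 3 groups are needed, and 3 is optimal.

3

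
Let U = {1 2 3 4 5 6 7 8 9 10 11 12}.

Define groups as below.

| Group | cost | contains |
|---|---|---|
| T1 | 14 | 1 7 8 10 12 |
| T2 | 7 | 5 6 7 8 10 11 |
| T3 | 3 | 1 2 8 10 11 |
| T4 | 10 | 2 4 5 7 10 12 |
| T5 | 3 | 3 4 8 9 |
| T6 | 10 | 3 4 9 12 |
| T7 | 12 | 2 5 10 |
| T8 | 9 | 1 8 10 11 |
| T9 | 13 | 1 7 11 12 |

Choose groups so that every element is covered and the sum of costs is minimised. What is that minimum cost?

20

T2, T3, T6 together cover every element (T2 ∪ T3 ∪ T6 = {1, 2, 3, 4, 5, 6, 7, 8, 9, 10, 11, 12}); total cost 7 + 3 + 10 = 20.
The greedy pick T3, T5, T2, T4 costs 23; no covering selection beats 20.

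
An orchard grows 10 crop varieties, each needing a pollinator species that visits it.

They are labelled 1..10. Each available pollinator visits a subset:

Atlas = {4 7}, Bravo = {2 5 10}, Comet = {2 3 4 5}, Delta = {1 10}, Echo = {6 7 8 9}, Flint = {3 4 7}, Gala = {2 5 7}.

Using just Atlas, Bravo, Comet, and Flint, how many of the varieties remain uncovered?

4

Union of Atlas, Bravo, Comet, Flint = {2, 3, 4, 5, 7, 10}.
Not covered: 1, 6, 8, 9 — 4 varieties.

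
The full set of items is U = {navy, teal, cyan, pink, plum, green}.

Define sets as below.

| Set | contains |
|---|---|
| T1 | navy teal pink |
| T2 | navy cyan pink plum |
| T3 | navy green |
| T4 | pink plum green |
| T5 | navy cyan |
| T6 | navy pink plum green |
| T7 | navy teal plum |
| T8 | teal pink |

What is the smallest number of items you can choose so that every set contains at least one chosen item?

Take H = {navy, pink}. Each listed set contains at least one of these, so H is a hitting set of size 2.
The sets T4, T5 are pairwise disjoint, so any hitting set needs a separate item for each — at least 2. Hence 2 is optimal.

2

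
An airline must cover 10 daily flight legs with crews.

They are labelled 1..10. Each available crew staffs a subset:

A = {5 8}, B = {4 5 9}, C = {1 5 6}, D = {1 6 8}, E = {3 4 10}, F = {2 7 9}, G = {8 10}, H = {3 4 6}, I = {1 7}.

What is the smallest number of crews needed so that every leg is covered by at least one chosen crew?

4

Take {B, D, E, F}. Their union is {1, 2, 3, 4, 5, 6, 7, 8, 9, 10}, which is all 10 legs.
Each crew has at most 3 legs, and 3·3 = 9 < 10 — so at least 4 crews are needed, and 4 is optimal.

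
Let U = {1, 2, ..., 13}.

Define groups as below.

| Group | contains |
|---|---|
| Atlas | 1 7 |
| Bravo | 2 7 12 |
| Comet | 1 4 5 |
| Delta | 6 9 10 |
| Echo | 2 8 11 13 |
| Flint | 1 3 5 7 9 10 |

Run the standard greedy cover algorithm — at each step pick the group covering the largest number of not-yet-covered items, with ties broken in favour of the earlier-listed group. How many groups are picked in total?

5

Greedy: pick Flint (covers 6 new) → pick Echo (covers 4 new) → pick Bravo (covers 1 new) → pick Comet (covers 1 new) → pick Delta (covers 1 new). Total picks: 5.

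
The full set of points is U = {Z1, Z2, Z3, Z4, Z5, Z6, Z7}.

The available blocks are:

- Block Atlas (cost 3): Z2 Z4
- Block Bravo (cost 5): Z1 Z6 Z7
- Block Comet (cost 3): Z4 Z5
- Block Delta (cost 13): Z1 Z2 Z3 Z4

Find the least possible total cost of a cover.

21

Bravo, Comet, Delta together cover every point (Bravo ∪ Comet ∪ Delta = {Z1, Z2, Z3, Z4, Z5, Z6, Z7}); total cost 5 + 3 + 13 = 21.
The greedy pick Atlas, Bravo, Comet, Delta costs 24; no covering selection beats 21.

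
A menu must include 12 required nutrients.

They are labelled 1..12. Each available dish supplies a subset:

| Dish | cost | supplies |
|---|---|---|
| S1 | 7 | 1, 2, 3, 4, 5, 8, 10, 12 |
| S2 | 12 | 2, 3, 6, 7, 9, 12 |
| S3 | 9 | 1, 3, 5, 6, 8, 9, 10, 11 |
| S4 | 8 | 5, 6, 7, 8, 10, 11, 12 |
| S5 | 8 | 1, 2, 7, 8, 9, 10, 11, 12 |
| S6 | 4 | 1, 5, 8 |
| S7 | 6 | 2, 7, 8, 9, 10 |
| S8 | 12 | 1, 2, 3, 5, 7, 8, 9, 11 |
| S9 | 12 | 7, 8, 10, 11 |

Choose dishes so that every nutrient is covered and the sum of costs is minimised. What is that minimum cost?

S1, S4, S7 together cover every nutrient (S1 ∪ S4 ∪ S7 = {1, 2, 3, 4, 5, 6, 7, 8, 9, 10, 11, 12}); total cost 7 + 8 + 6 = 21.
No covering selection has total cost below 21.

21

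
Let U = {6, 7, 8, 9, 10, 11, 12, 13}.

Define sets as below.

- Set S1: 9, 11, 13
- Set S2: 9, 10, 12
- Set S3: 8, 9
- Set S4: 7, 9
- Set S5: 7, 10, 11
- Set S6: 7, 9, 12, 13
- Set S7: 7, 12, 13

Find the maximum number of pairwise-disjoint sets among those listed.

2

S3, S7 are pairwise disjoint (S3={8,9}; S7={7,12,13}).
Every remaining set overlaps one of these, and no 3 of the listed sets are pairwise disjoint, so 2 is the maximum.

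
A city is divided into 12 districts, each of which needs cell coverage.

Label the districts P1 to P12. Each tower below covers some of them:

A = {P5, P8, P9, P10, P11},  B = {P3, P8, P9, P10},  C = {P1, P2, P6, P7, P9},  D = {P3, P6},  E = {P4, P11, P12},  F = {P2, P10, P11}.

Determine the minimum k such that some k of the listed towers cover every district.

4

A and C and D and E together: A ∪ C ∪ D ∪ E = {P1, P2, P3, P4, P5, P6, P7, P8, P9, P10, P11, P12} — every district is covered.
No 3 of the 6 towers cover everything (all 20 combinations miss at least one district), so 4 is optimal.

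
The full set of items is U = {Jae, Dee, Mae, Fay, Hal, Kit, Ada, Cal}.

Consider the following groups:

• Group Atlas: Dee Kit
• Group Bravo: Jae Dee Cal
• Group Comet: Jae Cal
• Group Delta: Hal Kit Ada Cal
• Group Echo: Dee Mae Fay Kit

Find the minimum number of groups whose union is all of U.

3

Comet and Delta and Echo together: Comet ∪ Delta ∪ Echo = {Jae, Dee, Mae, Fay, Hal, Kit, Ada, Cal} — every item is covered.
Only Echo contains Mae, so Echo is forced; the remaining 4 items need at least 2 more groups (each remaining group adds at most 3) — so at least 3 groups are needed, and 3 is optimal.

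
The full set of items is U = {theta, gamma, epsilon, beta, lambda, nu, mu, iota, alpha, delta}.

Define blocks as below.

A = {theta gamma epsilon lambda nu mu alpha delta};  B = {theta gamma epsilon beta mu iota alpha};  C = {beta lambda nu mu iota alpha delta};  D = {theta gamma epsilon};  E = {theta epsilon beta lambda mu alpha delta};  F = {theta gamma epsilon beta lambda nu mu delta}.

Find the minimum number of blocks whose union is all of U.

2

Take {A, C}. Their union is {theta, gamma, epsilon, beta, lambda, nu, mu, iota, alpha, delta}, which is all 10 items.
No single block has all 10 items (the largest, A, has 8), so 2 is optimal.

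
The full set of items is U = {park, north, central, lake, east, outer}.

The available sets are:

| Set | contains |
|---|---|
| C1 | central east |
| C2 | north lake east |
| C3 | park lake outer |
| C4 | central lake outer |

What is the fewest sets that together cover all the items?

3

C1, C2, and C3 cover everything between them: the union {park, north, central, lake, east, outer} is all of U.
Only C3 contains park, so C3 is forced; the remaining 3 items need at least 2 more sets (each remaining set adds at most 2) — so at least 3 sets are needed, and 3 is optimal.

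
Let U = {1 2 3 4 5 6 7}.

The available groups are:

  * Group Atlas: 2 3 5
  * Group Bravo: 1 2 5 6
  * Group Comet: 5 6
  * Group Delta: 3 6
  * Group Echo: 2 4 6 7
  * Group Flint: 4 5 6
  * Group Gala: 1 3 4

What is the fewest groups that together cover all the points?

3

Bravo and Echo and Gala together: Bravo ∪ Echo ∪ Gala = {1, 2, 3, 4, 5, 6, 7} — every point is covered.
Only Echo contains 7, so Echo is forced; the remaining 3 points need at least 2 more groups (each remaining group adds at most 2) — so at least 3 groups are needed, and 3 is optimal.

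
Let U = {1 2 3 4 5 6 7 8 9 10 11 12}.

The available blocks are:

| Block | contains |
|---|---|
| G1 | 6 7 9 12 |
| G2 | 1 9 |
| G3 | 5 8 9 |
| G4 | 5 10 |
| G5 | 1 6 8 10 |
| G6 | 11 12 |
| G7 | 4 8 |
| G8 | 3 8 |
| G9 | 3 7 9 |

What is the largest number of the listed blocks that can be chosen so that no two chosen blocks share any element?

G2, G4, G6, G7 are pairwise disjoint (G2={1,9}; G4={5,10}; G6={11,12}; G7={4,8}).
Every remaining block overlaps one of these, and no 5 of the listed blocks are pairwise disjoint, so 4 is the maximum.

4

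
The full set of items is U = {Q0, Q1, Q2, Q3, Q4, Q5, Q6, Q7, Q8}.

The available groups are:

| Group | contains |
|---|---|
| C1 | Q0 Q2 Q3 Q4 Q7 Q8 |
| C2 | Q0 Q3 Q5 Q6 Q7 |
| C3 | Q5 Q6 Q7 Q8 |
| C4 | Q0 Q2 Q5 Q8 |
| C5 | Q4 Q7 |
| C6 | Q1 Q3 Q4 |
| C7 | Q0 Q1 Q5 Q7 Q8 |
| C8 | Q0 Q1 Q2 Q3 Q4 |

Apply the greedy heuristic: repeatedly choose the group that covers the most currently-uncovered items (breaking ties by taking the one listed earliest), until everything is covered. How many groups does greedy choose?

Greedy: pick C1 (covers 6 new) → pick C2 (covers 2 new) → pick C6 (covers 1 new). Total picks: 3.
(The true minimum cover uses only 2 groups, so greedy is not optimal here.)

3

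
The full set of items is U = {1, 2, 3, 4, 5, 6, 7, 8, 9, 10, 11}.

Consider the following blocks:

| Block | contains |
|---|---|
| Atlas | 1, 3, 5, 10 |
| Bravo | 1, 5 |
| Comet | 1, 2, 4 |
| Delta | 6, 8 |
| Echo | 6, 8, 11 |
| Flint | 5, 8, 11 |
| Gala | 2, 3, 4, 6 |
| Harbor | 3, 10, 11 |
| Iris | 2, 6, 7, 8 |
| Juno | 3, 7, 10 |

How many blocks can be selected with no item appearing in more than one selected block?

3

Bravo, Delta, Harbor are pairwise disjoint (Bravo={1,5}; Delta={6,8}; Harbor={3,10,11}).
Every remaining block overlaps one of these, and no 4 of the listed blocks are pairwise disjoint, so 3 is the maximum.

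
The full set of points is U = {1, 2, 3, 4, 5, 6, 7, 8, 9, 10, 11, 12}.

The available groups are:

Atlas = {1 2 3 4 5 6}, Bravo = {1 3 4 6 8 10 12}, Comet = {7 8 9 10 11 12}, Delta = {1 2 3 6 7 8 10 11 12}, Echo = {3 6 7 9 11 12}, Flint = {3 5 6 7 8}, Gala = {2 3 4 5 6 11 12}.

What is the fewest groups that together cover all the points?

Take {Atlas, Comet}. Their union is {1, 2, 3, 4, 5, 6, 7, 8, 9, 10, 11, 12}, which is all 12 points.
No single group has all 12 points (the largest, Delta, has 9), so 2 is optimal.

2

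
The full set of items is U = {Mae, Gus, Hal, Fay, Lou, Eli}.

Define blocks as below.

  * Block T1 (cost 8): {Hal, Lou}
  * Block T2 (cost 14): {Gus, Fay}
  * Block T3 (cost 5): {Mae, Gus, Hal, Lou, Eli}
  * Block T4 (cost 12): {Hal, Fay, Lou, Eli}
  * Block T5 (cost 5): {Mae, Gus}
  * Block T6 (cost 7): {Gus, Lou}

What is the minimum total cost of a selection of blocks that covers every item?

17

T4, T5 together cover every item (T4 ∪ T5 = {Mae, Gus, Hal, Fay, Lou, Eli}); total cost 12 + 5 = 17.
No covering selection has total cost below 17.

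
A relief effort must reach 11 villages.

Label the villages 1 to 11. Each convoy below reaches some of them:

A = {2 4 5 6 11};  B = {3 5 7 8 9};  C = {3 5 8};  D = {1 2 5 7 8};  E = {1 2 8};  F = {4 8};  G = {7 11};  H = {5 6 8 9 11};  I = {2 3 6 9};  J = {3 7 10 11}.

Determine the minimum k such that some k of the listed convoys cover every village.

4

Take {A, E, I, J}. Their union is {1, 2, 3, 4, 5, 6, 7, 8, 9, 10, 11}, which is all 11 villages.
No 3 of the 10 convoys cover everything (all 120 combinations miss at least one village), so 4 is optimal.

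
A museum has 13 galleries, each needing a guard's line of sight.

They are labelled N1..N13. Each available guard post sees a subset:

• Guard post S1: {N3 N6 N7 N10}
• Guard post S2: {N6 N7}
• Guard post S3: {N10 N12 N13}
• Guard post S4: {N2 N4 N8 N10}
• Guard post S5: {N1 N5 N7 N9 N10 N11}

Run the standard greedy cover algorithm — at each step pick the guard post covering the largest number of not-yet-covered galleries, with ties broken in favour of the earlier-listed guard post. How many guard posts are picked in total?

4

Greedy: pick S5 (covers 6 new) → pick S4 (covers 3 new) → pick S1 (covers 2 new) → pick S3 (covers 2 new). Total picks: 4.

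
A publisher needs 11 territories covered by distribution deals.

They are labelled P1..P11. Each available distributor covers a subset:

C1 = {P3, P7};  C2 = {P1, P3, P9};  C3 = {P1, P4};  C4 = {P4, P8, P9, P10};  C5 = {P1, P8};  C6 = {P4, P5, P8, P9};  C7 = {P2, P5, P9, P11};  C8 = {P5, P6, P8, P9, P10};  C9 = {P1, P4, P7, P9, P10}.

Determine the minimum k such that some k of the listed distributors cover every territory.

4

Take {C2, C7, C8, C9}. Their union is {P1, P2, P3, P4, P5, P6, P7, P8, P9, P10, P11}, which is all 11 territories.
No 3 of the 9 distributors cover everything (all 84 combinations miss at least one territory), so 4 is optimal.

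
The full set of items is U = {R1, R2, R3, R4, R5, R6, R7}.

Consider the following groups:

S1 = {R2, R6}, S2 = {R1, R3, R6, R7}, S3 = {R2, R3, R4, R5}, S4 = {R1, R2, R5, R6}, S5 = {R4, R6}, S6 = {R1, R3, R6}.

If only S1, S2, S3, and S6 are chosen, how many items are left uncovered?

0

Union of S1, S2, S3, S6 = {R1, R2, R3, R4, R5, R6, R7} — that's every item, so 0 are uncovered.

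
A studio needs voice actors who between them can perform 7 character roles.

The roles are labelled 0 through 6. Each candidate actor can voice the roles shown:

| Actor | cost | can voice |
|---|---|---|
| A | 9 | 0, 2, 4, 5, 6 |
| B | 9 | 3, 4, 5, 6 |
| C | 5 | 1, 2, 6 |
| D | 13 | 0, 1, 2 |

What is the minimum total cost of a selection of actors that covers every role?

22

B, D together cover every role (B ∪ D = {0, 1, 2, 3, 4, 5, 6}); total cost 9 + 13 = 22.
The greedy pick C, A, B costs 23; no covering selection beats 22.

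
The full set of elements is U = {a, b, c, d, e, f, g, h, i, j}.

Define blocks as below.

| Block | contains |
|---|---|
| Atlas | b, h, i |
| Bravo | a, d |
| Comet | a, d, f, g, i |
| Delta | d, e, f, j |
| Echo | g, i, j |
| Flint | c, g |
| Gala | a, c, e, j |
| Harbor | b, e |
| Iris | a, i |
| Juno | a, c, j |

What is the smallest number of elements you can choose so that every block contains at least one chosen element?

4

T = {a, e, g, i} meets every block (each contains at least one member of T), and |T| = 4.
No choice of 3 elements meets every block, so 4 is the minimum.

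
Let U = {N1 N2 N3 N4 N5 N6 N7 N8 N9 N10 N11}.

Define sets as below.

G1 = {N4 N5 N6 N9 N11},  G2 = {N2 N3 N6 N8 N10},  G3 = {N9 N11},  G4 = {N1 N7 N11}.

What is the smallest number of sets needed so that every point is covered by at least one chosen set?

3

G1 and G2 and G4 together: G1 ∪ G2 ∪ G4 = {N1, N2, N3, N4, N5, N6, N7, N8, N9, N10, N11} — every point is covered.
Each set has at most 5 points, and 2·5 = 10 < 11 — so at least 3 sets are needed, and 3 is optimal.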